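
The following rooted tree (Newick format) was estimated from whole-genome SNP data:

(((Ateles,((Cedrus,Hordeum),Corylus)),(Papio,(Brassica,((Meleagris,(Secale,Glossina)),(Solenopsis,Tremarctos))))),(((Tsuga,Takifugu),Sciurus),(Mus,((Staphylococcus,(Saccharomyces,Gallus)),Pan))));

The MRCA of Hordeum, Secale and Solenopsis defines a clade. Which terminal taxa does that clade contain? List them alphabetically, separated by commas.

Ateles, Brassica, Cedrus, Corylus, Glossina, Hordeum, Meleagris, Papio, Secale, Solenopsis, Tremarctos

Tracing Hordeum: it sits inside (Cedrus,Hordeum).
Tracing Secale: it sits inside (Secale,Glossina).
Tracing Solenopsis: it sits inside (Solenopsis,Tremarctos).
The smallest clade enclosing all 3 is ((Ateles,((Cedrus,Hordeum),Corylus)),(Papio,(Brassica,((Meleagris,(Secale,Glossina)),(Solenopsis,Tremarctos))))); the answer is its 11 terminal taxa in alphabetical order.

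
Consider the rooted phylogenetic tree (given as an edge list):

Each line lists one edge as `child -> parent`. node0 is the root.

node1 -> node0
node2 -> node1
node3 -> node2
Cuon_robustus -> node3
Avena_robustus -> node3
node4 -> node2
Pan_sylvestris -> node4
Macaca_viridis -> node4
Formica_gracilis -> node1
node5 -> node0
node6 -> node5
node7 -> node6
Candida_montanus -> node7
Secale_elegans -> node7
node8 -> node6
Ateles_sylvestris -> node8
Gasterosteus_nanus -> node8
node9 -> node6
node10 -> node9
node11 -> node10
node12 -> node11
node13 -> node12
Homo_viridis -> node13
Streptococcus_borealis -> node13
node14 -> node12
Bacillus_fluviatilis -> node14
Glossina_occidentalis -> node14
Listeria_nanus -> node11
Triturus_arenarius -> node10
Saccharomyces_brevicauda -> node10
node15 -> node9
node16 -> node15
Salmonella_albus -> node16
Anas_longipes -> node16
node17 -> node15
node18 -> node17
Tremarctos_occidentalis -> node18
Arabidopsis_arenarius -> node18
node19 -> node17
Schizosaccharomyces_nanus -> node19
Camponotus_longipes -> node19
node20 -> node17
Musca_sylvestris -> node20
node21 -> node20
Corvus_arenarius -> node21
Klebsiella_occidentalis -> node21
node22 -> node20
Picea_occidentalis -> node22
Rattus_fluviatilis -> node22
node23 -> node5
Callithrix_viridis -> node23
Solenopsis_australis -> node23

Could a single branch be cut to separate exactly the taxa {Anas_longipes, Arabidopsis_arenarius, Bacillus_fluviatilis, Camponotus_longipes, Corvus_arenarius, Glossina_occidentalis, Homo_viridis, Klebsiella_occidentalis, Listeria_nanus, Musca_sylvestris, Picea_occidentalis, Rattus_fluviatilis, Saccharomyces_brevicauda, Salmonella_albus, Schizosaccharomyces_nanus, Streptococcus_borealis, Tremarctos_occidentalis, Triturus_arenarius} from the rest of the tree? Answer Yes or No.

Yes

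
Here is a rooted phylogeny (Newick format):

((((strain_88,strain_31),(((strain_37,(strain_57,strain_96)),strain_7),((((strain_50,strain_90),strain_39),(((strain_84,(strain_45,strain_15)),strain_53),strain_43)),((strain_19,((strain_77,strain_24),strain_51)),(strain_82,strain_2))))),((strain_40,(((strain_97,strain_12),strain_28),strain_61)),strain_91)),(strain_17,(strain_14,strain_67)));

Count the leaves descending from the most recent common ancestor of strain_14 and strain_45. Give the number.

29

The MRCA of strain_14 and strain_45 is the root, so the clade is the entire tree.
That clade contains 29 terminal taxa: strain_12, strain_14, strain_15, strain_17, strain_19, strain_2, strain_24, strain_28, strain_31, strain_37, strain_39, strain_40, strain_43, strain_45, strain_50, strain_51, strain_53, strain_57, strain_61, strain_67, strain_7, strain_77, strain_82, strain_84, strain_88, strain_90, strain_91, strain_96, strain_97.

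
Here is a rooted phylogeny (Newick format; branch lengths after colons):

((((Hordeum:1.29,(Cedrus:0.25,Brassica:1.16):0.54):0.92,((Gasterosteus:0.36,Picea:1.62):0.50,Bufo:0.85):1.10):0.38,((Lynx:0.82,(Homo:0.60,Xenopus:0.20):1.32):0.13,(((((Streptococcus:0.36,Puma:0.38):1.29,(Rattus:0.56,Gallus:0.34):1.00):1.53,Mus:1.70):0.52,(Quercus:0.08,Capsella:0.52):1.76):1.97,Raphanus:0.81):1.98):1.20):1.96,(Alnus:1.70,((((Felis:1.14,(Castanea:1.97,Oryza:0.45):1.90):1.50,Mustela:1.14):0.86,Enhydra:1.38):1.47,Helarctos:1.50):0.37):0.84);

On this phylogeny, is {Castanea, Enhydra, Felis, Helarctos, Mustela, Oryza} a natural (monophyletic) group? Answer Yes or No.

The most recent common ancestor of these taxa subtends ((((Felis,(Castanea,Oryza)),Mustela),Enhydra),Helarctos).
That clade has exactly 6 tips — every listed taxon and nothing else — so the group is monophyletic.

Yes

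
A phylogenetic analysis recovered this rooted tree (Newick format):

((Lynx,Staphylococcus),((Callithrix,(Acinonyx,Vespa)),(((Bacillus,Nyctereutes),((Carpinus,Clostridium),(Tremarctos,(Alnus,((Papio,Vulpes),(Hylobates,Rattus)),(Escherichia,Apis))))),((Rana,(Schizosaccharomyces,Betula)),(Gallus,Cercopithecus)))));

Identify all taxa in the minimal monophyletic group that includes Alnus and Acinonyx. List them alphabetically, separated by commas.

Acinonyx, Alnus, Apis, Bacillus, Betula, Callithrix, Carpinus, Cercopithecus, Clostridium, Escherichia, Gallus, Hylobates, Nyctereutes, Papio, Rana, Rattus, Schizosaccharomyces, Tremarctos, Vespa, Vulpes

Tracing Alnus: it sits inside (Alnus,((Papio,Vulpes),(Hylobates,Rattus)),(Escherichia,Apis)).
Tracing Acinonyx: it sits inside (Acinonyx,Vespa).
The smallest clade enclosing both is ((Callithrix,(Acinonyx,Vespa)),(((Bacillus,Nyctereutes),((Carpinus,Clostridium),(Tremarctos,(Alnus,((Papio,Vulpes),(Hylobates,Rattus)),(Escherichia,Apis))))),((Rana,(Schizosaccharomyces,Betula)),(Gallus,Cercopithecus)))); the answer is its 20 terminal taxa in alphabetical order.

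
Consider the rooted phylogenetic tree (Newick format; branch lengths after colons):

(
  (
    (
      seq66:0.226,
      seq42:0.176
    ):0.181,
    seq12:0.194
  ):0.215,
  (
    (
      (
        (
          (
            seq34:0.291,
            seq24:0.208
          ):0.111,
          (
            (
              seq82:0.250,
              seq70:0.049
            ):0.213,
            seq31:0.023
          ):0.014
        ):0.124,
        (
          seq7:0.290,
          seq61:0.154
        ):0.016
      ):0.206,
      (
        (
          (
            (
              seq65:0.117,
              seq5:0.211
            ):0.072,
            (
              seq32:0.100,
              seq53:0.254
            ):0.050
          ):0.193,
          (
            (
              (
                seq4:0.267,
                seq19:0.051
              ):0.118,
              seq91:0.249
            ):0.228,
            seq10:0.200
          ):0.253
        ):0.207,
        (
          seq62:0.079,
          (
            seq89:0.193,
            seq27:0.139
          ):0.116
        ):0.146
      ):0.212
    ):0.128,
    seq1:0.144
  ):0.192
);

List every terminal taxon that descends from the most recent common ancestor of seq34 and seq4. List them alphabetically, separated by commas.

seq10, seq19, seq24, seq27, seq31, seq32, seq34, seq4, seq5, seq53, seq61, seq62, seq65, seq7, seq70, seq82, seq89, seq91

Tracing seq34: it sits inside (seq34,seq24).
Tracing seq4: it sits inside (seq4,seq19).
The smallest clade enclosing both is ((((seq34,seq24),((seq82,seq70),seq31)),(seq7,seq61)),((((seq65,seq5),(seq32,seq53)),(((seq4,seq19),seq91),seq10)),(seq62,(seq89,seq27)))); the answer is its 18 terminal taxa in alphabetical order.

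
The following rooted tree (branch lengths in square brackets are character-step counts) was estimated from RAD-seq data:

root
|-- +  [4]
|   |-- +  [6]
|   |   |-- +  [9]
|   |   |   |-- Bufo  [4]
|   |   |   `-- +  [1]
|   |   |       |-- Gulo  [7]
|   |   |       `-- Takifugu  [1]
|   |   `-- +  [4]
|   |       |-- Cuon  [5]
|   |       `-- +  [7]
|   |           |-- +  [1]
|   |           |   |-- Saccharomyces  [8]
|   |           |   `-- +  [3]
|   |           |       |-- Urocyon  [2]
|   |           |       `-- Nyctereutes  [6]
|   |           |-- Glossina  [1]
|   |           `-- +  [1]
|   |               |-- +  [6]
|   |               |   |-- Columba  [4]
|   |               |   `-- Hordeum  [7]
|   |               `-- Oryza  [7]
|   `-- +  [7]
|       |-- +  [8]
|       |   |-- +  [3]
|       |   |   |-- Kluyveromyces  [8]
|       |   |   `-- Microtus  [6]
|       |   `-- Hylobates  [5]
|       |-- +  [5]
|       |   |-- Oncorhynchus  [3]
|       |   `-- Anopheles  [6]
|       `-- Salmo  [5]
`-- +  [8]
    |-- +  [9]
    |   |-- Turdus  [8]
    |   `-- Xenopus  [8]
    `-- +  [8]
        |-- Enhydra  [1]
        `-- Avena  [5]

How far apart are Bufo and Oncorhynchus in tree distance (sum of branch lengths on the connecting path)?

34

The path runs Bufo → … → MRCA → … → Oncorhynchus; the MRCA is the node subtending (((Bufo,(Gulo,Takifugu)),(Cuon,((Saccharomyces,(Urocyon,Nyctereutes)),Glossina,((Columba,Hordeum),Oryza)))),(((Kluyveromyces,Microtus),Hylobates),(Oncorhynchus,Anopheles),Salmo)).
Branch lengths along that path: 4 + 9 + 6 + 7 + 5 + 3 = 34.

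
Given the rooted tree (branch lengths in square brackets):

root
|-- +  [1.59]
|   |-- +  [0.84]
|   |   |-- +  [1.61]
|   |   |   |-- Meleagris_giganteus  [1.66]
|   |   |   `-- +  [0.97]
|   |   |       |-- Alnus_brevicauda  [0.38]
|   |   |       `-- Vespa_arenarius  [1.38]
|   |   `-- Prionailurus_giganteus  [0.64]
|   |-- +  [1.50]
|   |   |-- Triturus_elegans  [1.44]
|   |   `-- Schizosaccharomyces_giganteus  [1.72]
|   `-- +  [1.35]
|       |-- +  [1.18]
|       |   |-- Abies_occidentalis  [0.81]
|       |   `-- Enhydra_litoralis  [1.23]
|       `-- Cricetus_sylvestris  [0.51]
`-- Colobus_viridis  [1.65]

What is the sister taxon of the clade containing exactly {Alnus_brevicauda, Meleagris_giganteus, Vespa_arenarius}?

The clade containing exactly {Alnus_brevicauda, Meleagris_giganteus, Vespa_arenarius} attaches to the tree at the node subtending ((Meleagris_giganteus,(Alnus_brevicauda,Vespa_arenarius)),Prionailurus_giganteus).
The other lineage descending from that same node — the sister group — is the single tip Prionailurus_giganteus.

Prionailurus_giganteus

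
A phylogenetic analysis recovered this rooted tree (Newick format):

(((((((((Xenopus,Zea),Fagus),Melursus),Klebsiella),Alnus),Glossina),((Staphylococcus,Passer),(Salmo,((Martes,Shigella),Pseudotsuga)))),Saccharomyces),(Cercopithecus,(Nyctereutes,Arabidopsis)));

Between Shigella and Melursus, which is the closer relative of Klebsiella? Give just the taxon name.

The MRCA of Klebsiella and Melursus subtends ((((Xenopus,Zea),Fagus),Melursus),Klebsiella) (5 taxa).
The MRCA of Klebsiella and Shigella subtends (((((((Xenopus,Zea),Fagus),Melursus),Klebsiella),Alnus),Glossina),((Staphylococcus,Passer),(Salmo,((Martes,Shigella),Pseudotsuga)))) (13 taxa).
The first is nested inside the second, so Klebsiella shares a more recent common ancestor with Melursus.

Melursus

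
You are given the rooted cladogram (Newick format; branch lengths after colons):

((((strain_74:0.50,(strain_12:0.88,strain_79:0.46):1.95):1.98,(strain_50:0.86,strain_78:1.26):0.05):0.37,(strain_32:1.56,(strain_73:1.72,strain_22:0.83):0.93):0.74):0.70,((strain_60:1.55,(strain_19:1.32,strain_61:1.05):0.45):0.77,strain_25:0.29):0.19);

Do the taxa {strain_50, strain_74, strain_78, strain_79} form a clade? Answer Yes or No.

The MRCA of the listed taxa subtends ((strain_74,(strain_12,strain_79)),(strain_50,strain_78)).
That clade also contains strain_12, which is not in the proposed group, so the group is not monophyletic.

No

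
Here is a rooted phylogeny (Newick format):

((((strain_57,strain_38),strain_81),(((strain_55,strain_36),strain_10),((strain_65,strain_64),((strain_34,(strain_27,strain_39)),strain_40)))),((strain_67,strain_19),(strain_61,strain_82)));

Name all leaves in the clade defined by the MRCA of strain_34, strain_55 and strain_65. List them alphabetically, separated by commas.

strain_10, strain_27, strain_34, strain_36, strain_39, strain_40, strain_55, strain_64, strain_65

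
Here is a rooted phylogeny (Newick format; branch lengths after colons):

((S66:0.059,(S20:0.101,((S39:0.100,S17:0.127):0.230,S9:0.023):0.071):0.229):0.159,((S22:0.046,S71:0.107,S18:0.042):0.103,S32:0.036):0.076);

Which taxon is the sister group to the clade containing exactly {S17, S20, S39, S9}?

The clade containing exactly {S17, S20, S39, S9} attaches to the tree at the node subtending (S66,(S20,((S39,S17),S9))).
The other lineage descending from that same node — the sister group — is the single tip S66.

S66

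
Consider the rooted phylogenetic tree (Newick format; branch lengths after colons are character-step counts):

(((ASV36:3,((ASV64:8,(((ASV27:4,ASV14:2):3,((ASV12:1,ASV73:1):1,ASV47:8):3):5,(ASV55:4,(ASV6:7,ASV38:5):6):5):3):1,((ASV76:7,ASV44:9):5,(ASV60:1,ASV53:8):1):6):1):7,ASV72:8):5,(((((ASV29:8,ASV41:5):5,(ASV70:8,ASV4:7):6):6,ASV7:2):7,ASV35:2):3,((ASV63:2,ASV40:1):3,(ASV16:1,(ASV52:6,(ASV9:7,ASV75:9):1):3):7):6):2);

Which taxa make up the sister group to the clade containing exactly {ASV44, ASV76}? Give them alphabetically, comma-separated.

ASV53, ASV60

The clade containing exactly {ASV44, ASV76} attaches to the tree at the node subtending ((ASV76,ASV44),(ASV60,ASV53)).
The other lineage descending from that same node — the sister group — is (ASV60,ASV53); its 2 tips in alphabetical order are the answer.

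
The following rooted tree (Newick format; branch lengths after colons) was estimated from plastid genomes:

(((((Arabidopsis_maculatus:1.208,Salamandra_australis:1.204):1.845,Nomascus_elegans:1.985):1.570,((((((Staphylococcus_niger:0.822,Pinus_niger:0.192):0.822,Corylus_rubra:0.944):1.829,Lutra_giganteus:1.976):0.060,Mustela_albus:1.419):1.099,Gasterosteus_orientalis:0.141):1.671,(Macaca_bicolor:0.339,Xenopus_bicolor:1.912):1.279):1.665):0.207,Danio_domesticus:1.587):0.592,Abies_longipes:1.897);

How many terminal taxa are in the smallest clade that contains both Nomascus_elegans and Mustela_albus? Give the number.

11

The MRCA of Nomascus_elegans and Mustela_albus is the node subtending (((Arabidopsis_maculatus,Salamandra_australis),Nomascus_elegans),((((((Staphylococcus_niger,Pinus_niger),Corylus_rubra),Lutra_giganteus),Mustela_albus),Gasterosteus_orientalis),(Macaca_bicolor,Xenopus_bicolor))).
That clade contains 11 terminal taxa: Arabidopsis_maculatus, Corylus_rubra, Gasterosteus_orientalis, Lutra_giganteus, Macaca_bicolor, Mustela_albus, Nomascus_elegans, Pinus_niger, Salamandra_australis, Staphylococcus_niger, Xenopus_bicolor.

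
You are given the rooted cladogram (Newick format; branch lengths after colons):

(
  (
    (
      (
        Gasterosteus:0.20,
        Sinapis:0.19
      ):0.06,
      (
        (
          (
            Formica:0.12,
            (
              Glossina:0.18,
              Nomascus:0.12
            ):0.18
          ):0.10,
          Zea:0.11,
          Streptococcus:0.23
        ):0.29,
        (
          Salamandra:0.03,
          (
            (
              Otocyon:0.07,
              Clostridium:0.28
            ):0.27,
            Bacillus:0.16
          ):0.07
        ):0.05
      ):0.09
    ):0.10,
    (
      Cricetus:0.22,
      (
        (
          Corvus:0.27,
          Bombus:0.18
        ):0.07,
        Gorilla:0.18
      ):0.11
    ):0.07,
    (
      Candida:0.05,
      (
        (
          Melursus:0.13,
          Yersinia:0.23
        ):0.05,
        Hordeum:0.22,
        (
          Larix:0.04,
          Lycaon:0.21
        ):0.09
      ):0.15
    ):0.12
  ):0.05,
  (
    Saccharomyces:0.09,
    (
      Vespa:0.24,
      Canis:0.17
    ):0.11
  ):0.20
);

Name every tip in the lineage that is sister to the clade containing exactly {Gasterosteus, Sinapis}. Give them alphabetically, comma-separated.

The clade containing exactly {Gasterosteus, Sinapis} attaches to the tree at the node subtending ((Gasterosteus,Sinapis),(((Formica,(Glossina,Nomascus)),Zea,Streptococcus),(Salamandra,((Otocyon,Clostridium),Bacillus)))).
The other lineage descending from that same node — the sister group — is (((Formica,(Glossina,Nomascus)),Zea,Streptococcus),(Salamandra,((Otocyon,Clostridium),Bacillus))); its 9 tips in alphabetical order are the answer.

Bacillus, Clostridium, Formica, Glossina, Nomascus, Otocyon, Salamandra, Streptococcus, Zea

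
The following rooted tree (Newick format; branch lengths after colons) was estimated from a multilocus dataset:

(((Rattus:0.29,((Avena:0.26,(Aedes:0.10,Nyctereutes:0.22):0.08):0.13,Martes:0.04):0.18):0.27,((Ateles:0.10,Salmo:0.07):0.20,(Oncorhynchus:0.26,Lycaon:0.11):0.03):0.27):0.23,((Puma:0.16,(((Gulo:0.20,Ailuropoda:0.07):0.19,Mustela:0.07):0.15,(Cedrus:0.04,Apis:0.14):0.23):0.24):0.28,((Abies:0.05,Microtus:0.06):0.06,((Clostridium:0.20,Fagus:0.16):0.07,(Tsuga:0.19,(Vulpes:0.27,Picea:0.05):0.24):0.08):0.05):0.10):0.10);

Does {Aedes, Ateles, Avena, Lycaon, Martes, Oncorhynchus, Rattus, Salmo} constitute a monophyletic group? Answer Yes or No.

No

The MRCA of the listed taxa subtends ((Rattus,((Avena,(Aedes,Nyctereutes)),Martes)),((Ateles,Salmo),(Oncorhynchus,Lycaon))).
That clade also contains Nyctereutes, which is not in the proposed group, so the group is not monophyletic.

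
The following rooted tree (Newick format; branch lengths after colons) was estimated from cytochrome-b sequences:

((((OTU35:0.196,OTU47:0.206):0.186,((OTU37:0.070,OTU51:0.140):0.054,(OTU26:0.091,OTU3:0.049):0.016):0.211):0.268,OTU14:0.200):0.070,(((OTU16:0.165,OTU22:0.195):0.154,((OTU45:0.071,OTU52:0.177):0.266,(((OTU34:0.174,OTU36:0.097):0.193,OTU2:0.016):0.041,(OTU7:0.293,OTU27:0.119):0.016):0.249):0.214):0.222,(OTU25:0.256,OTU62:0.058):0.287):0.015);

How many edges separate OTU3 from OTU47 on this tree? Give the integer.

The MRCA of OTU3 and OTU47 is the node subtending ((OTU35,OTU47),((OTU37,OTU51),(OTU26,OTU3))).
From OTU3 up to that node: 3 branches. From OTU47 up to the same node: 2 branches. Total: 3 + 2 = 5.

5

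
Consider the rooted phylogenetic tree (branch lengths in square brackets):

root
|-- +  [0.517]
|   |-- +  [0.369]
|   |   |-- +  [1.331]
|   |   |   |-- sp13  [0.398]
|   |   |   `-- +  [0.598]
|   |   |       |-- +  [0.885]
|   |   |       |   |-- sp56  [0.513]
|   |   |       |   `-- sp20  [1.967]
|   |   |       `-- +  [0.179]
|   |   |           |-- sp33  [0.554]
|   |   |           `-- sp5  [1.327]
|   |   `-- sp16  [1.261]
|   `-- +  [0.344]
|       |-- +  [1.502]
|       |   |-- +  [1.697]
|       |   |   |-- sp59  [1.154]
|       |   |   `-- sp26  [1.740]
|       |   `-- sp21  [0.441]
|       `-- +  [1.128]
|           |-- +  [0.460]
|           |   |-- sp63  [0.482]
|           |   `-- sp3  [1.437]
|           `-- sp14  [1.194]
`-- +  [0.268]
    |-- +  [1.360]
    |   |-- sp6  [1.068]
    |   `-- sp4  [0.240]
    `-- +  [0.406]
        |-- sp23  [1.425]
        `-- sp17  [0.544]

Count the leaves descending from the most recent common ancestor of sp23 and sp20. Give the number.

16

The MRCA of sp23 and sp20 is the root, so the clade is the entire tree.
That clade contains 16 terminal taxa: sp13, sp14, sp16, sp17, sp20, sp21, sp23, sp26, sp3, sp33, sp4, sp5, sp56, sp59, sp6, sp63.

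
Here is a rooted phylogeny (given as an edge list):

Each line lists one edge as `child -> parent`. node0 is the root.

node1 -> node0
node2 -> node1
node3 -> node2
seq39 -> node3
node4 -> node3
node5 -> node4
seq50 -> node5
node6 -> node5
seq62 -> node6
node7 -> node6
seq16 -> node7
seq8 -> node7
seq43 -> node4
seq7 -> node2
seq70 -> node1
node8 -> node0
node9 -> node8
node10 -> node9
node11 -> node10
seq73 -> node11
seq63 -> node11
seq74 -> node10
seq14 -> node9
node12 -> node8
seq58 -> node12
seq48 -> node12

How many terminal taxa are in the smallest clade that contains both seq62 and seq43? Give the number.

5

The MRCA of seq62 and seq43 is the node subtending ((seq50,(seq62,(seq16,seq8))),seq43).
That clade contains 5 terminal taxa: seq16, seq43, seq50, seq62, seq8.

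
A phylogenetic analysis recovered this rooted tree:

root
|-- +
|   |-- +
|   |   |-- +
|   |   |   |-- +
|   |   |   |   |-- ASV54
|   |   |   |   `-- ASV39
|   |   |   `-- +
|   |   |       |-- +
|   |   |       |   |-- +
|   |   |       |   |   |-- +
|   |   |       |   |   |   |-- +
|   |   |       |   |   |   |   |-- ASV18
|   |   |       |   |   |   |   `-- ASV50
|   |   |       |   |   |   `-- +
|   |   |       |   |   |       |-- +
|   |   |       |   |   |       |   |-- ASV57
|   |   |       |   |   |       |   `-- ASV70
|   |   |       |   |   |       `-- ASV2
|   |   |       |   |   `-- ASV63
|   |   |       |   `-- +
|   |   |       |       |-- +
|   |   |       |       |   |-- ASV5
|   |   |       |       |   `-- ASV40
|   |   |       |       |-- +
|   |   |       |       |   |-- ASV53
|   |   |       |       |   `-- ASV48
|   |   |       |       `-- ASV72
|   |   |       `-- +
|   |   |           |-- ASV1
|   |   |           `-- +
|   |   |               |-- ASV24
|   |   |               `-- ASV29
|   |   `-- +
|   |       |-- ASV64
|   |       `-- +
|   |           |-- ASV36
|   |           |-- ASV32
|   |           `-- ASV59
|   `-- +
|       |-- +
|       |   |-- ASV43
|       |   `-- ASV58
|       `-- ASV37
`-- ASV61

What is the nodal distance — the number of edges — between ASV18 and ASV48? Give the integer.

The MRCA of ASV18 and ASV48 is the node subtending ((((ASV18,ASV50),((ASV57,ASV70),ASV2)),ASV63),((ASV5,ASV40),(ASV53,ASV48),ASV72)).
From ASV18 up to that node: 4 branches. From ASV48 up to the same node: 3 branches. Total: 4 + 3 = 7.

7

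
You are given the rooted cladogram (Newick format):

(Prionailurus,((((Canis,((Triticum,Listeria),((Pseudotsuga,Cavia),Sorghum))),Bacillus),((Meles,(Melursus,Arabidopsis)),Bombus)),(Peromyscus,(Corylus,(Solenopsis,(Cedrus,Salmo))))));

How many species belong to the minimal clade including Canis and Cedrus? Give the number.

The MRCA of Canis and Cedrus is the node subtending ((((Canis,((Triticum,Listeria),((Pseudotsuga,Cavia),Sorghum))),Bacillus),((Meles,(Melursus,Arabidopsis)),Bombus)),(Peromyscus,(Corylus,(Solenopsis,(Cedrus,Salmo))))).
That clade contains 16 terminal taxa: Arabidopsis, Bacillus, Bombus, Canis, Cavia, Cedrus, Corylus, Listeria, Meles, Melursus, Peromyscus, Pseudotsuga, Salmo, Solenopsis, Sorghum, Triticum.

16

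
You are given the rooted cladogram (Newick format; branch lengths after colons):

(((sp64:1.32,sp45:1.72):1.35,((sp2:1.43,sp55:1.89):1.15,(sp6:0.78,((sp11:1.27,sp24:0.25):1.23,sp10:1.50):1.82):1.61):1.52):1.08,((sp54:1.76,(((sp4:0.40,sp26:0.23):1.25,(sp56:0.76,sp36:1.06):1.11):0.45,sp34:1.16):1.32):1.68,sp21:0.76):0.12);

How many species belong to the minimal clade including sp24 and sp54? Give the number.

15

The MRCA of sp24 and sp54 is the root, so the clade is the entire tree.
That clade contains 15 terminal taxa: sp10, sp11, sp2, sp21, sp24, sp26, sp34, sp36, sp4, sp45, sp54, sp55, sp56, sp6, sp64.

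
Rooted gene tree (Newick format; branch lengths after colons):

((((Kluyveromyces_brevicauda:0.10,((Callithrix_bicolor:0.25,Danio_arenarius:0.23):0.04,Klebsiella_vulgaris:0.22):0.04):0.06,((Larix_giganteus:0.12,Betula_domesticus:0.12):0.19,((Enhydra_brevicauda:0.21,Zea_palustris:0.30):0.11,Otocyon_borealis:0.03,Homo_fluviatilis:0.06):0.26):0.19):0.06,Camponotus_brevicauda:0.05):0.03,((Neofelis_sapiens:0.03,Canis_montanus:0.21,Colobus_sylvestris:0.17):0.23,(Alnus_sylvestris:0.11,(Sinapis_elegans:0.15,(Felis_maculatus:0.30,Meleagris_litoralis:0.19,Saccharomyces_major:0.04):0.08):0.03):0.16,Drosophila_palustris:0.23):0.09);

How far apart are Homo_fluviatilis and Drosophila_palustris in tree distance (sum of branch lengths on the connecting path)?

0.92

The path runs Homo_fluviatilis → … → MRCA → … → Drosophila_palustris; the MRCA is the root of the tree.
Branch lengths along that path: 0.06 + 0.26 + 0.19 + 0.06 + 0.03 + 0.09 + 0.23 = 0.92.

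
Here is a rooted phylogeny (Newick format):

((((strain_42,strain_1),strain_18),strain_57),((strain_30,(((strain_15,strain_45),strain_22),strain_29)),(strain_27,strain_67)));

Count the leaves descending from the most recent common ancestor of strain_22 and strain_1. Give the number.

The MRCA of strain_22 and strain_1 is the root, so the clade is the entire tree.
That clade contains 11 terminal taxa: strain_1, strain_15, strain_18, strain_22, strain_27, strain_29, strain_30, strain_42, strain_45, strain_57, strain_67.

11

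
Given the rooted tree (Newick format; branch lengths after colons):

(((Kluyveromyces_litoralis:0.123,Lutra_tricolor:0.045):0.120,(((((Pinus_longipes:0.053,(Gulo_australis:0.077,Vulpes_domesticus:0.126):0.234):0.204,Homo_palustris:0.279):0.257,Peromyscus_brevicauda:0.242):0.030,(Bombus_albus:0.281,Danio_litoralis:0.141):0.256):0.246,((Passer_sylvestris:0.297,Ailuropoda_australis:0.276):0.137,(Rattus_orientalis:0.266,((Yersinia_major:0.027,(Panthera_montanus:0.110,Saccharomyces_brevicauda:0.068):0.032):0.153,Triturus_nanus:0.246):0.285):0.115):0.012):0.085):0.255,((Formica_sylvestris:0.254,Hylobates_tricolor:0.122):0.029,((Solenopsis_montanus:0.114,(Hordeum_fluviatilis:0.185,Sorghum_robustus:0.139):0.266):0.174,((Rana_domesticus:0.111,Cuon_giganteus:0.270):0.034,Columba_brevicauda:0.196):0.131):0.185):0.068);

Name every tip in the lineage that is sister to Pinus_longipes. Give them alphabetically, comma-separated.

Gulo_australis, Vulpes_domesticus

Pinus_longipes attaches to the tree at the node subtending (Pinus_longipes,(Gulo_australis,Vulpes_domesticus)).
The other lineage descending from that same node — the sister group — is (Gulo_australis,Vulpes_domesticus); its 2 tips in alphabetical order are the answer.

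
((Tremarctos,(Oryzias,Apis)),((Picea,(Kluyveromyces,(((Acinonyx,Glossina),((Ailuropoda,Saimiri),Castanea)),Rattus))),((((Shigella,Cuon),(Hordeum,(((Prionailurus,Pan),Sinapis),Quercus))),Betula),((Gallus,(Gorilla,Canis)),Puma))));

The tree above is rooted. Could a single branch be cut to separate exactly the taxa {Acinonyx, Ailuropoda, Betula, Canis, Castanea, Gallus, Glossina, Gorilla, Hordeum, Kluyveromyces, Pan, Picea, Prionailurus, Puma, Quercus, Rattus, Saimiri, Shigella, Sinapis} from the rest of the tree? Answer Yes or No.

No

The MRCA of the listed taxa subtends ((Picea,(Kluyveromyces,(((Acinonyx,Glossina),((Ailuropoda,Saimiri),Castanea)),Rattus))),((((Shigella,Cuon),(Hordeum,(((Prionailurus,Pan),Sinapis),Quercus))),Betula),((Gallus,(Gorilla,Canis)),Puma))).
That clade also contains Cuon, which is not in the proposed group, so the group is not monophyletic.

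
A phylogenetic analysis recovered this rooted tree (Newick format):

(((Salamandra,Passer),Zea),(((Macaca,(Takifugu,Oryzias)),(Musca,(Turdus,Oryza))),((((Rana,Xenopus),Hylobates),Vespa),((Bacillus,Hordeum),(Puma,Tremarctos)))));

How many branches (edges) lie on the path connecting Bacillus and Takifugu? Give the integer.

8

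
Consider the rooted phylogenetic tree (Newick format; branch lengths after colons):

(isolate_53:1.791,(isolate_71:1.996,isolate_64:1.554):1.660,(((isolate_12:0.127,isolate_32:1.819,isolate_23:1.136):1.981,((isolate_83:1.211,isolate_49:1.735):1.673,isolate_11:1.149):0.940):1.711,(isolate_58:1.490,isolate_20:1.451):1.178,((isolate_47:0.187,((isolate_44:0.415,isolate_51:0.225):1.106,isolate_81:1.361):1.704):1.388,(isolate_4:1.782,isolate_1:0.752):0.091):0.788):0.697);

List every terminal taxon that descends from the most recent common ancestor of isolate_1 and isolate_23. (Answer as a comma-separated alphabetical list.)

isolate_1, isolate_11, isolate_12, isolate_20, isolate_23, isolate_32, isolate_4, isolate_44, isolate_47, isolate_49, isolate_51, isolate_58, isolate_81, isolate_83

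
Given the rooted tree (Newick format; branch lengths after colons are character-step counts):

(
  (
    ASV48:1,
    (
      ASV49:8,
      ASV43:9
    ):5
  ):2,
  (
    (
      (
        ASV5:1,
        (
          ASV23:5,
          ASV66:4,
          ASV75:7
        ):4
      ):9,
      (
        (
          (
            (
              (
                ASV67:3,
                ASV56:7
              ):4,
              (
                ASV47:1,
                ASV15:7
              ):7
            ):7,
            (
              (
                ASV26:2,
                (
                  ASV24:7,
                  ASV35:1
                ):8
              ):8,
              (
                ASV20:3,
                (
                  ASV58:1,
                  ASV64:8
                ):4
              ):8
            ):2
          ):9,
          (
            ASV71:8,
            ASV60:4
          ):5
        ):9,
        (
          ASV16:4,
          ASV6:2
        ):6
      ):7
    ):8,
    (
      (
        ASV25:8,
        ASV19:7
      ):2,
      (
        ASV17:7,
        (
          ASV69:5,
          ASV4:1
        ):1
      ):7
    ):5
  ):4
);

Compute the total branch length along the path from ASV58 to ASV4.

62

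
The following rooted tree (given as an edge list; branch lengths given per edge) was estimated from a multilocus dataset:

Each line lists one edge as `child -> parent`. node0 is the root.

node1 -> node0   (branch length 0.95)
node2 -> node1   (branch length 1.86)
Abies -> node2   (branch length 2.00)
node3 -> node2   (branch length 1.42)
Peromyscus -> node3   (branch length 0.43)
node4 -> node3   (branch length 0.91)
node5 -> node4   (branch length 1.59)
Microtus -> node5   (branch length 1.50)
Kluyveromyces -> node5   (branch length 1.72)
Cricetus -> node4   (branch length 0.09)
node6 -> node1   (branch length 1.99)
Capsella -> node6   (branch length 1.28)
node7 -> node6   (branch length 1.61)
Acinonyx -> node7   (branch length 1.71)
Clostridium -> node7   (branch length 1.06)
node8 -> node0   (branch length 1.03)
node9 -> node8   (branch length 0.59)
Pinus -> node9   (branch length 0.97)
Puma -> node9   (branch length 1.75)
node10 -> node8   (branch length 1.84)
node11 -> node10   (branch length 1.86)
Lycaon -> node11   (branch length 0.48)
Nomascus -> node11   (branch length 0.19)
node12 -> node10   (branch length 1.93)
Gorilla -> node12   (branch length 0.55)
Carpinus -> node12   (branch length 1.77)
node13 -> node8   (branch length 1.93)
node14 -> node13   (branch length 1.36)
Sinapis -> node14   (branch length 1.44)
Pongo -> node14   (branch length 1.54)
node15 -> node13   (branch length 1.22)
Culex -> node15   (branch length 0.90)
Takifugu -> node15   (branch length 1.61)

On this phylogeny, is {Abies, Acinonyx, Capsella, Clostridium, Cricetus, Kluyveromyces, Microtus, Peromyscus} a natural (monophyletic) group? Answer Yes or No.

Yes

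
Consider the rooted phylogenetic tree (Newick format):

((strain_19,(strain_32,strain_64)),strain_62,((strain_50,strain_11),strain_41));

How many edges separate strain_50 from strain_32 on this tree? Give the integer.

6

The MRCA of strain_50 and strain_32 is the root of the tree.
From strain_50 up to that node: 3 branches. From strain_32 up to the same node: 3 branches. Total: 3 + 3 = 6.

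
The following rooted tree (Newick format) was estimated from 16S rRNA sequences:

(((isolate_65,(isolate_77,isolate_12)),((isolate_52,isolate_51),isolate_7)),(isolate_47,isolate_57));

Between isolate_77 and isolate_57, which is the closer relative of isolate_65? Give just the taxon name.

The MRCA of isolate_65 and isolate_77 subtends (isolate_65,(isolate_77,isolate_12)) (3 taxa).
The MRCA of isolate_65 and isolate_57 is the root, subtending the entire tree (8 taxa).
The first is nested inside the second, so isolate_65 shares a more recent common ancestor with isolate_77.

isolate_77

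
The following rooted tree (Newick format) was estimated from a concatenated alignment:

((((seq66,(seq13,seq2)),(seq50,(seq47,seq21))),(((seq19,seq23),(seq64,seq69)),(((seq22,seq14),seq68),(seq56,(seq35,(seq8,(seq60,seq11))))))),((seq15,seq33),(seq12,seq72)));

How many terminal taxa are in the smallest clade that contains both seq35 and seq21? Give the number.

The MRCA of seq35 and seq21 is the node subtending (((seq66,(seq13,seq2)),(seq50,(seq47,seq21))),(((seq19,seq23),(seq64,seq69)),(((seq22,seq14),seq68),(seq56,(seq35,(seq8,(seq60,seq11))))))).
That clade contains 18 terminal taxa: seq11, seq13, seq14, seq19, seq2, seq21, seq22, seq23, seq35, seq47, seq50, seq56, seq60, seq64, seq66, seq68, seq69, seq8.

18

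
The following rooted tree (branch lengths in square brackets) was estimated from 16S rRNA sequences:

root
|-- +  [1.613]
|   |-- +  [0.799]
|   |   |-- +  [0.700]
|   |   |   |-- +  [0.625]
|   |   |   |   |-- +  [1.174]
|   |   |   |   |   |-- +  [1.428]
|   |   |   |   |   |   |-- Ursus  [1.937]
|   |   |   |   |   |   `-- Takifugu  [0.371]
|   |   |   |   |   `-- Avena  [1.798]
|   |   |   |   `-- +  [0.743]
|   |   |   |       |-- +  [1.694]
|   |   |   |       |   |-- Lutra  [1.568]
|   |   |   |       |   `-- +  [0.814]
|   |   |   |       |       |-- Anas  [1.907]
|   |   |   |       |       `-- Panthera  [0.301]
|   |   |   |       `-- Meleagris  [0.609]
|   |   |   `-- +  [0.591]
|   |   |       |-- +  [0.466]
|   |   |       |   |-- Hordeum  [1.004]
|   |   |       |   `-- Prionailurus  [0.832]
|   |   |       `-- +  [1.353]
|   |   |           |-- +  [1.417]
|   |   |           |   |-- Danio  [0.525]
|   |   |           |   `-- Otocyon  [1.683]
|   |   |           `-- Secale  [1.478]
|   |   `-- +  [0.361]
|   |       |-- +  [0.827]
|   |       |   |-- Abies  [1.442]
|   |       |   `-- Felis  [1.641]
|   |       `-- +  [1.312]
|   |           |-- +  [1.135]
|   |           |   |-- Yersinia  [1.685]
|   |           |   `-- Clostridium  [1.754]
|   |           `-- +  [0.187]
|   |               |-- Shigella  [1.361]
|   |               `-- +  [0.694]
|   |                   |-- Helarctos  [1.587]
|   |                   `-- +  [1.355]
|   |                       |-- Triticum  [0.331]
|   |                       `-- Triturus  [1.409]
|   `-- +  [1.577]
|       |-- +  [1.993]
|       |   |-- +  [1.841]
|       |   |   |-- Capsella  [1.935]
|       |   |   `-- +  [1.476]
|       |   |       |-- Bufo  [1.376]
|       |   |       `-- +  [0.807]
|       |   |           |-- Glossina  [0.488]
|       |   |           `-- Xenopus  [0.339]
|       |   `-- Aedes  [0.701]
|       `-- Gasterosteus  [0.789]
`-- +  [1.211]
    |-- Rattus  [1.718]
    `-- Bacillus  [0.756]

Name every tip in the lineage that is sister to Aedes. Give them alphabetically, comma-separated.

Bufo, Capsella, Glossina, Xenopus

Aedes attaches to the tree at the node subtending ((Capsella,(Bufo,(Glossina,Xenopus))),Aedes).
The other lineage descending from that same node — the sister group — is (Capsella,(Bufo,(Glossina,Xenopus))); its 4 tips in alphabetical order are the answer.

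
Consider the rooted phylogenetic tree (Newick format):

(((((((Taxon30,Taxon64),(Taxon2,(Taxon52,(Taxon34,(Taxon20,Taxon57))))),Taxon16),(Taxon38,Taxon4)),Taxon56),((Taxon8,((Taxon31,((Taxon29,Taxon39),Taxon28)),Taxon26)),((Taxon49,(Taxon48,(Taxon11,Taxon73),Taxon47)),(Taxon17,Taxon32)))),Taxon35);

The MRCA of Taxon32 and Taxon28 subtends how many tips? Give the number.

13

The MRCA of Taxon32 and Taxon28 is the node subtending ((Taxon8,((Taxon31,((Taxon29,Taxon39),Taxon28)),Taxon26)),((Taxon49,(Taxon48,(Taxon11,Taxon73),Taxon47)),(Taxon17,Taxon32))).
That clade contains 13 terminal taxa: Taxon11, Taxon17, Taxon26, Taxon28, Taxon29, Taxon31, Taxon32, Taxon39, Taxon47, Taxon48, Taxon49, Taxon73, Taxon8.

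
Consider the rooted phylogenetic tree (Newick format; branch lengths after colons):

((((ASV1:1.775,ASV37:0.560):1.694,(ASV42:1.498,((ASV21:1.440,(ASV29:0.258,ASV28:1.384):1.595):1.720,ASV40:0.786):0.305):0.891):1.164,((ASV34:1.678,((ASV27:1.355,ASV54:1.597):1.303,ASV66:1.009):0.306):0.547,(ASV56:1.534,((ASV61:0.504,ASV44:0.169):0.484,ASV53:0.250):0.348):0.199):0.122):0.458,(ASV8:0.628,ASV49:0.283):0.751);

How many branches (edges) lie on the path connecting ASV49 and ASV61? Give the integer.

The MRCA of ASV49 and ASV61 is the root of the tree.
From ASV49 up to that node: 2 branches. From ASV61 up to the same node: 6 branches. Total: 2 + 6 = 8.

8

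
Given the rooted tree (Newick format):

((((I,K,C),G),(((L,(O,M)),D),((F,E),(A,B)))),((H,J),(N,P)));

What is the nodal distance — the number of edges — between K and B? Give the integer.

7

The MRCA of K and B is the node subtending (((I,K,C),G),(((L,(O,M)),D),((F,E),(A,B)))).
From K up to that node: 3 branches. From B up to the same node: 4 branches. Total: 3 + 4 = 7.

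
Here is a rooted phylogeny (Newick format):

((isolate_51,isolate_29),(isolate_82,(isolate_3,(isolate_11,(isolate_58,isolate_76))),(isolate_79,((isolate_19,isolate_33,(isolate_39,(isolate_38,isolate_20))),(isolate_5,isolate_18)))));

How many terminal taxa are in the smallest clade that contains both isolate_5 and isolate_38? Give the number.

7

The MRCA of isolate_5 and isolate_38 is the node subtending ((isolate_19,isolate_33,(isolate_39,(isolate_38,isolate_20))),(isolate_5,isolate_18)).
That clade contains 7 terminal taxa: isolate_18, isolate_19, isolate_20, isolate_33, isolate_38, isolate_39, isolate_5.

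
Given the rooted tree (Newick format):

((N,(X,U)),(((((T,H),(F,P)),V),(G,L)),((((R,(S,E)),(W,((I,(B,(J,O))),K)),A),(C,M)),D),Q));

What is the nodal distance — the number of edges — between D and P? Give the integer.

7

The MRCA of D and P is the node subtending (((((T,H),(F,P)),V),(G,L)),((((R,(S,E)),(W,((I,(B,(J,O))),K)),A),(C,M)),D),Q).
From D up to that node: 2 branches. From P up to the same node: 5 branches. Total: 2 + 5 = 7.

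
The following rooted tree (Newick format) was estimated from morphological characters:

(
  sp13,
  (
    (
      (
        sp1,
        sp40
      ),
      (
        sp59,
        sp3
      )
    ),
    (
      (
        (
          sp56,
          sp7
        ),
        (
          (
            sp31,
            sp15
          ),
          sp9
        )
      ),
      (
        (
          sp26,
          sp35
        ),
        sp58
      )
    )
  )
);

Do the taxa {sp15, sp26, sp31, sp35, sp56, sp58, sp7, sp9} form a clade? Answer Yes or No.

The most recent common ancestor of these taxa subtends (((sp56,sp7),((sp31,sp15),sp9)),((sp26,sp35),sp58)).
That clade has exactly 8 tips — every listed taxon and nothing else — so the group is monophyletic.

Yes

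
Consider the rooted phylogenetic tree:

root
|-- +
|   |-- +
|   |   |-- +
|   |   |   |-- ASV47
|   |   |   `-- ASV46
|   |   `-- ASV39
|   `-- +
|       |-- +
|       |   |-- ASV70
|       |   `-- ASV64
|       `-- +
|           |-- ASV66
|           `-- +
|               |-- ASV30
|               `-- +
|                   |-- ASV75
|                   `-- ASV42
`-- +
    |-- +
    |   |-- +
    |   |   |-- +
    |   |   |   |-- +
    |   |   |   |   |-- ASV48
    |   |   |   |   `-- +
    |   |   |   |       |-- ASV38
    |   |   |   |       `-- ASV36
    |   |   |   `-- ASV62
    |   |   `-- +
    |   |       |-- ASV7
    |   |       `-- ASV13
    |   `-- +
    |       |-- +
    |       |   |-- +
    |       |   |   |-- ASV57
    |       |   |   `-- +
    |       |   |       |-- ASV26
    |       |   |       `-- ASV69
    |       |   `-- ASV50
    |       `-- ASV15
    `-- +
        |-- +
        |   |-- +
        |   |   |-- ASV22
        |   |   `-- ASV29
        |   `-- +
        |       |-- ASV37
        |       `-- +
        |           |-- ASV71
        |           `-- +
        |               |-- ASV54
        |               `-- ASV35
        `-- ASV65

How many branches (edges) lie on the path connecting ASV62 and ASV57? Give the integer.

7

The MRCA of ASV62 and ASV57 is the node subtending ((((ASV48,(ASV38,ASV36)),ASV62),(ASV7,ASV13)),(((ASV57,(ASV26,ASV69)),ASV50),ASV15)).
From ASV62 up to that node: 3 branches. From ASV57 up to the same node: 4 branches. Total: 3 + 4 = 7.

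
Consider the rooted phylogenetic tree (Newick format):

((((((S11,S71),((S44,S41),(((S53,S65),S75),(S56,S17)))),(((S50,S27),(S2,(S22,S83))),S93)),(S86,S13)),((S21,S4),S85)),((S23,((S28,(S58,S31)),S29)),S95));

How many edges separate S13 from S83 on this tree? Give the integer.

The MRCA of S13 and S83 is the node subtending ((((S11,S71),((S44,S41),(((S53,S65),S75),(S56,S17)))),(((S50,S27),(S2,(S22,S83))),S93)),(S86,S13)).
From S13 up to that node: 2 branches. From S83 up to the same node: 6 branches. Total: 2 + 6 = 8.

8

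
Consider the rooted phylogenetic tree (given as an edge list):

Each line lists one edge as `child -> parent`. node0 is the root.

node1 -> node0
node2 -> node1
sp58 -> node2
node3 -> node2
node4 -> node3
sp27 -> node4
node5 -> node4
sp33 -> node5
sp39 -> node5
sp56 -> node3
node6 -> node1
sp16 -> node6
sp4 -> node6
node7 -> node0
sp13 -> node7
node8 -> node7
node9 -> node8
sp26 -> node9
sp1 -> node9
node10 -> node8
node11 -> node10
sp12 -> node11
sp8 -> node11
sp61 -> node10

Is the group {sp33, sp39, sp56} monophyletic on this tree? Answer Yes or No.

The MRCA of the listed taxa subtends ((sp27,(sp33,sp39)),sp56).
That clade also contains sp27, which is not in the proposed group, so the group is not monophyletic.

No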